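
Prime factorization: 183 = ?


183 / 3 = 61
61 / 61 = 1
183 = 3 × 61


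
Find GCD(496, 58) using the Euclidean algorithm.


496 = 8 * 58 + 32
58 = 1 * 32 + 26
32 = 1 * 26 + 6
26 = 4 * 6 + 2
6 = 3 * 2 + 0
GCD = 2


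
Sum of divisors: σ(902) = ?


Divisors of 902: 1, 2, 11, 22, 41, 82, 451, 902
Sum = 1 + 2 + 11 + 22 + 41 + 82 + 451 + 902 = 1512

σ(902) = 1512


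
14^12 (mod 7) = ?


14^1 mod 7 = 0
14^2 mod 7 = 0
14^3 mod 7 = 0
14^4 mod 7 = 0
14^5 mod 7 = 0
14^6 mod 7 = 0
14^7 mod 7 = 0
14^8 mod 7 = 0
14^9 mod 7 = 0
14^10 mod 7 = 0
14^11 mod 7 = 0
14^12 mod 7 = 0


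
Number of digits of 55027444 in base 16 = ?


55027444 in base 16 = 347A6F4
Number of digits = 7

7 digits (base 16)


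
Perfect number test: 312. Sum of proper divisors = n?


Proper divisors of 312: 1, 2, 3, 4, 6, 8, 12, 13, 24, 26, 39, 52, 78, 104, 156
Sum = 1 + 2 + 3 + 4 + 6 + 8 + 12 + 13 + 24 + 26 + 39 + 52 + 78 + 104 + 156 = 528

No, 312 is not perfect (528 ≠ 312)


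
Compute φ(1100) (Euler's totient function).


1100 = 2^2 × 5^2 × 11
Prime factors: 2, 5, 11
φ(1100) = 1100 × (1-1/2) × (1-1/5) × (1-1/11)
= 1100 × 1/2 × 4/5 × 10/11 = 400

φ(1100) = 400


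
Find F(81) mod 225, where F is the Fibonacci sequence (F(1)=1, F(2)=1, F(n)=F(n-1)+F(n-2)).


F(k) mod 225 for k=1..81:
1, 1, 2, 3, 5, 8, 13, 21, 34, 55, 89, 144, 8, 152, 160, 87, 22, 109, 131, 15, 146, 161, 82, 18, 100, 118, 218, 111, 104, 215, 94, 84, 178, 37, 215, 27, 17, 44, 61, 105, 166, 46, 212, 33, 20, 53, 73, 126, 199, 100, 74, 174, 23, 197, 220, 192, 187, 154, 116, 45, 161, 206, 142, 123, 40, 163, 203, 141, 119, 35, 154, 189, 118, 82, 200, 57, 32, 89, 121, 210, 106
F(81) mod 225 = 106


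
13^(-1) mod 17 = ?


Use the extended Euclidean algorithm on (17, 13); each row r = 17*s + 13*t:
r=17, s=1, t=0
r=13, s=0, t=1
q=1: r=4, s=1, t=-1   [17*(1) + 13*(-1) = 4]
q=3: r=1, s=-3, t=4   [17*(-3) + 13*(4) = 1]
q=4: r=0, s=13, t=-17   [17*(13) + 13*(-17) = 0]
GCD = 1 with t = 4, so 13*(4) ≡ 1 (mod 17)
Inverse = 4 mod 17 = 4
Check: 13 * 4 = 52 ≡ 1 (mod 17)

13^(-1) ≡ 4 (mod 17)


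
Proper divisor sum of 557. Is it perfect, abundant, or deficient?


Proper divisors: 1
Sum = 1 = 1
1 < 557 → deficient

s(557) = 1 (deficient)


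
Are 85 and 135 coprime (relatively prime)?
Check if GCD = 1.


Euclidean algorithm:
135 = 1 * 85 + 50
85 = 1 * 50 + 35
50 = 1 * 35 + 15
35 = 2 * 15 + 5
15 = 3 * 5 + 0
GCD(85, 135) = 5

No, not coprime (GCD = 5)


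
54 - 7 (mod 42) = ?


54 - 7 = 47
47 mod 42 = 5


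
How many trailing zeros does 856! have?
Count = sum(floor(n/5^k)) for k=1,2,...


floor(856/5) = 171
floor(856/25) = 34
floor(856/125) = 6
floor(856/625) = 1
Total = 212

212 trailing zeros


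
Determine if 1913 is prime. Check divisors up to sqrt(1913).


Check divisors up to sqrt(1913) = 43.7379
No divisors found.
1913 is prime.

Yes, 1913 is prime


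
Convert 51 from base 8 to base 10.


51 (base 8) = 41 (decimal)
41 (decimal) = 41 (base 10)


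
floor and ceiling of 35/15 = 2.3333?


35/15 = 2.3333
floor = 2
ceil = 3

floor = 2, ceil = 3


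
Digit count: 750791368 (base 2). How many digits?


750791368 in base 2 = 101100110000000010101011001000
Number of digits = 30

30 digits (base 2)


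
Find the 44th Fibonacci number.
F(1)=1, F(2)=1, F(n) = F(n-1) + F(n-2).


Sequence: 1, 1, 2, 3, 5, 8, 13, 21, 34, 55, 89, 144, 233, 377, 610, 987, 1597, 2584, 4181, 6765, 10946, 17711, 28657, 46368, 75025, 121393, 196418, 317811, 514229, 832040, 1346269, 2178309, 3524578, 5702887, 9227465, 14930352, 24157817, 39088169, 63245986, 102334155, 165580141, 267914296, 433494437, 701408733
F(44) = 701408733


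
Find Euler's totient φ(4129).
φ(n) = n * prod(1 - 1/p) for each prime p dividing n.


4129 = 4129
Prime factors: 4129
φ(4129) = 4129 × (1-1/4129)
= 4129 × 4128/4129 = 4128

φ(4129) = 4128


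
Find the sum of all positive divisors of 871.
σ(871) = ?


Divisors of 871: 1, 13, 67, 871
Sum = 1 + 13 + 67 + 871 = 952

σ(871) = 952


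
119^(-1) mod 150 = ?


Use the extended Euclidean algorithm on (150, 119); each row r = 150*s + 119*t:
r=150, s=1, t=0
r=119, s=0, t=1
q=1: r=31, s=1, t=-1   [150*(1) + 119*(-1) = 31]
q=3: r=26, s=-3, t=4   [150*(-3) + 119*(4) = 26]
q=1: r=5, s=4, t=-5   [150*(4) + 119*(-5) = 5]
q=5: r=1, s=-23, t=29   [150*(-23) + 119*(29) = 1]
q=5: r=0, s=119, t=-150   [150*(119) + 119*(-150) = 0]
GCD = 1 with t = 29, so 119*(29) ≡ 1 (mod 150)
Inverse = 29 mod 150 = 29
Check: 119 * 29 = 3451 ≡ 1 (mod 150)

119^(-1) ≡ 29 (mod 150)


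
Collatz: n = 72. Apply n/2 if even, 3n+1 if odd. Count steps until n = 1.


72 → 36 → 18 → 9 → 28 → 14 → 7 → 22 → 11 → 34 → 17 → 52 → 26 → 13 → 40 → 20 → 10 → 5 → 16 → 8 → 4 → 2 → 1
Total steps = 22

22 steps


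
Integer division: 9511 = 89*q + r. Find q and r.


9511 = 89 * 106 + 77
Check: 9434 + 77 = 9511

q = 106, r = 77


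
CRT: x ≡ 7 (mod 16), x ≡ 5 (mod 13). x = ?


M = 16*13 = 208
M1 = M/16 = 13, M2 = M/13 = 16
M1^(-1) mod 16 = 5, M2^(-1) mod 13 = 9
x = 7*13*5 + 5*16*9 = 1175
1175 mod 208 = 135
Check: 135 mod 16 = 7 ✓, 135 mod 13 = 5 ✓

x ≡ 135 (mod 208)


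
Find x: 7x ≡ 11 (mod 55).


GCD(7, 55) = 1, unique solution
a^(-1) mod 55 = 8
x = 8 * 11 mod 55 = 33

x ≡ 33 (mod 55)


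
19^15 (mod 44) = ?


19^1 mod 44 = 19
19^2 mod 44 = 9
19^3 mod 44 = 39
19^4 mod 44 = 37
19^5 mod 44 = 43
19^6 mod 44 = 25
19^7 mod 44 = 35
19^8 mod 44 = 5
19^9 mod 44 = 7
19^10 mod 44 = 1
19^11 mod 44 = 19
19^12 mod 44 = 9
19^13 mod 44 = 39
19^14 mod 44 = 37
19^15 mod 44 = 43


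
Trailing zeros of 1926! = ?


floor(1926/5) = 385
floor(1926/25) = 77
floor(1926/125) = 15
floor(1926/625) = 3
Total = 480

480 trailing zeros


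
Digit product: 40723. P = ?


4 × 0 × 7 × 2 × 3 = 0


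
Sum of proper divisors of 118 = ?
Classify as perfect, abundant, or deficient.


Proper divisors: 1, 2, 59
Sum = 1 + 2 + 59 = 62
62 < 118 → deficient

s(118) = 62 (deficient)


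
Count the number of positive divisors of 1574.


1574 = 2^1 × 787^1
d(1574) = (1+1) × (1+1) = 4

4 divisors


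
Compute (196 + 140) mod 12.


196 + 140 = 336
336 mod 12 = 0


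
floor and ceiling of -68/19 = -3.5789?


-68/19 = -3.5789
floor = -4
ceil = -3

floor = -4, ceil = -3


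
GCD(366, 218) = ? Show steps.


366 = 1 * 218 + 148
218 = 1 * 148 + 70
148 = 2 * 70 + 8
70 = 8 * 8 + 6
8 = 1 * 6 + 2
6 = 3 * 2 + 0
GCD = 2


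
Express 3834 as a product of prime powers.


3834 / 2 = 1917
1917 / 3 = 639
639 / 3 = 213
213 / 3 = 71
71 / 71 = 1
3834 = 2 × 3^3 × 71


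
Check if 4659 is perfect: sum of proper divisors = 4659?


Proper divisors of 4659: 1, 3, 1553
Sum = 1 + 3 + 1553 = 1557

No, 4659 is not perfect (1557 ≠ 4659)


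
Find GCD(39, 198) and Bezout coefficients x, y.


Tabular extended Euclidean (each row: r = 39*s + 198*t):
r=39, s=1, t=0
r=198, s=0, t=1
q=0: r=39, s=1, t=0   [39*(1) + 198*(0) = 39]
q=5: r=3, s=-5, t=1   [39*(-5) + 198*(1) = 3]
q=13: r=0, s=66, t=-13   [39*(66) + 198*(-13) = 0]
GCD = 3; from the row with r=3: x=-5, y=1
Check: 39*(-5) + 198*(1) = -195 + 198 = 3

GCD = 3, x = -5, y = 1


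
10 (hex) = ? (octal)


10 (base 16) = 16 (decimal)
16 (decimal) = 20 (base 8)


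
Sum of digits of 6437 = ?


6 + 4 + 3 + 7 = 20


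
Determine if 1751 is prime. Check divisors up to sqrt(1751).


1751 / 17 = 103 (exact division)
1751 is NOT prime.

No, 1751 is not prime


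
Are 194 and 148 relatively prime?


Euclidean algorithm:
194 = 1 * 148 + 46
148 = 3 * 46 + 10
46 = 4 * 10 + 6
10 = 1 * 6 + 4
6 = 1 * 4 + 2
4 = 2 * 2 + 0
GCD(194, 148) = 2

No, not coprime (GCD = 2)


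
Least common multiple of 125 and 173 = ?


GCD(125, 173) = 1
LCM = 125*173/1 = 21625/1 = 21625

LCM = 21625


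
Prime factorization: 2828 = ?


2828 / 2 = 1414
1414 / 2 = 707
707 / 7 = 101
101 / 101 = 1
2828 = 2^2 × 7 × 101


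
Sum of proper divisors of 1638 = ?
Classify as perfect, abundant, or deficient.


Proper divisors: 1, 2, 3, 6, 7, 9, 13, 14, 18, 21, 26, 39, 42, 63, 78, 91, 117, 126, 182, 234, 273, 546, 819
Sum = 1 + 2 + 3 + 6 + 7 + 9 + 13 + 14 + 18 + 21 + 26 + 39 + 42 + 63 + 78 + 91 + 117 + 126 + 182 + 234 + 273 + 546 + 819 = 2730
2730 > 1638 → abundant

s(1638) = 2730 (abundant)


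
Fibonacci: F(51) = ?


Sequence: 1, 1, 2, 3, 5, 8, 13, 21, 34, 55, 89, 144, 233, 377, 610, 987, 1597, 2584, 4181, 6765, 10946, 17711, 28657, 46368, 75025, 121393, 196418, 317811, 514229, 832040, 1346269, 2178309, 3524578, 5702887, 9227465, 14930352, 24157817, 39088169, 63245986, 102334155, 165580141, 267914296, 433494437, 701408733, 1134903170, 1836311903, 2971215073, 4807526976, 7778742049, 12586269025, 20365011074
F(51) = 20365011074


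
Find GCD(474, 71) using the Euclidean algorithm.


474 = 6 * 71 + 48
71 = 1 * 48 + 23
48 = 2 * 23 + 2
23 = 11 * 2 + 1
2 = 2 * 1 + 0
GCD = 1


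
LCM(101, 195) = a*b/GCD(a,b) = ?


GCD(101, 195) = 1
LCM = 101*195/1 = 19695/1 = 19695

LCM = 19695


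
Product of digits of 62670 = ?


6 × 2 × 6 × 7 × 0 = 0


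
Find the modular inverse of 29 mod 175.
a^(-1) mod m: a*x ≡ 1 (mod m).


Use the extended Euclidean algorithm on (175, 29); each row r = 175*s + 29*t:
r=175, s=1, t=0
r=29, s=0, t=1
q=6: r=1, s=1, t=-6   [175*(1) + 29*(-6) = 1]
q=29: r=0, s=-29, t=175   [175*(-29) + 29*(175) = 0]
GCD = 1 with t = -6, so 29*(-6) ≡ 1 (mod 175)
Inverse = -6 mod 175 = 169
Check: 29 * 169 = 4901 ≡ 1 (mod 175)

29^(-1) ≡ 169 (mod 175)


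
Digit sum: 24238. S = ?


2 + 4 + 2 + 3 + 8 = 19


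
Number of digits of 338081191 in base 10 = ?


338081191 has 9 digits in base 10
floor(log10(338081191)) + 1 = floor(8.5290) + 1 = 9

9 digits (base 10)


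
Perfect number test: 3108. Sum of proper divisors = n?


Proper divisors of 3108: 1, 2, 3, 4, 6, 7, 12, 14, 21, 28, 37, 42, 74, 84, 111, 148, 222, 259, 444, 518, 777, 1036, 1554
Sum = 1 + 2 + 3 + 4 + 6 + 7 + 12 + 14 + 21 + 28 + 37 + 42 + 74 + 84 + 111 + 148 + 222 + 259 + 444 + 518 + 777 + 1036 + 1554 = 5404

No, 3108 is not perfect (5404 ≠ 3108)


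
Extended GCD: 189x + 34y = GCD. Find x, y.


Tabular extended Euclidean (each row: r = 189*s + 34*t):
r=189, s=1, t=0
r=34, s=0, t=1
q=5: r=19, s=1, t=-5   [189*(1) + 34*(-5) = 19]
q=1: r=15, s=-1, t=6   [189*(-1) + 34*(6) = 15]
q=1: r=4, s=2, t=-11   [189*(2) + 34*(-11) = 4]
q=3: r=3, s=-7, t=39   [189*(-7) + 34*(39) = 3]
q=1: r=1, s=9, t=-50   [189*(9) + 34*(-50) = 1]
q=3: r=0, s=-34, t=189   [189*(-34) + 34*(189) = 0]
GCD = 1; from the row with r=1: x=9, y=-50
Check: 189*(9) + 34*(-50) = 1701 - 1700 = 1

GCD = 1, x = 9, y = -50


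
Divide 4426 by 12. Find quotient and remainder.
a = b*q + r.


4426 = 12 * 368 + 10
Check: 4416 + 10 = 4426

q = 368, r = 10


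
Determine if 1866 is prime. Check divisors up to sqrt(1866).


1866 / 2 = 933 (exact division)
1866 is NOT prime.

No, 1866 is not prime


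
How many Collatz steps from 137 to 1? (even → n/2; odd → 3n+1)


137 → 412 → 206 → 103 → 310 → 155 → 466 → 233 → 700 → 350 → 175 → 526 → 263 → 790 → 395 → 1186 → 593 → 1780 → 890 → 445 → 1336 → 668 → 334 → 167 → 502 → 251 → 754 → 377 → 1132 → 566 → 283 → 850 → 425 → 1276 → 638 → 319 → 958 → 479 → 1438 → 719 → 2158 → 1079 → 3238 → 1619 → 4858 → 2429 → 7288 → 3644 → 1822 → 911 → 2734 → 1367 → 4102 → 2051 → 6154 → 3077 → 9232 → 4616 → 2308 → 1154 → 577 → 1732 → 866 → 433 → 1300 → 650 → 325 → 976 → 488 → 244 → 122 → 61 → 184 → 92 → 46 → 23 → 70 → 35 → 106 → 53 → 160 → 80 → 40 → 20 → 10 → 5 → 16 → 8 → 4 → 2 → 1
Total steps = 90

90 steps


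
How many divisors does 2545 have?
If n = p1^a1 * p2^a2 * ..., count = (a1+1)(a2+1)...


2545 = 5^1 × 509^1
d(2545) = (1+1) × (1+1) = 4

4 divisors


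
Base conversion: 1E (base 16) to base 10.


1E (base 16) = 30 (decimal)
30 (decimal) = 30 (base 10)


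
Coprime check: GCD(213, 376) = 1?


Euclidean algorithm:
376 = 1 * 213 + 163
213 = 1 * 163 + 50
163 = 3 * 50 + 13
50 = 3 * 13 + 11
13 = 1 * 11 + 2
11 = 5 * 2 + 1
2 = 2 * 1 + 0
GCD(213, 376) = 1

Yes, coprime (GCD = 1)


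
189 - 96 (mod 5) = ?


189 - 96 = 93
93 mod 5 = 3


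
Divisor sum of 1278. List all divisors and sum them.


Divisors of 1278: 1, 2, 3, 6, 9, 18, 71, 142, 213, 426, 639, 1278
Sum = 1 + 2 + 3 + 6 + 9 + 18 + 71 + 142 + 213 + 426 + 639 + 1278 = 2808

σ(1278) = 2808


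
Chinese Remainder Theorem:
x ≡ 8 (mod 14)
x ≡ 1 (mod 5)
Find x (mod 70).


M = 14*5 = 70
M1 = M/14 = 5, M2 = M/5 = 14
M1^(-1) mod 14 = 3, M2^(-1) mod 5 = 4
x = 8*5*3 + 1*14*4 = 176
176 mod 70 = 36
Check: 36 mod 14 = 8 ✓, 36 mod 5 = 1 ✓

x ≡ 36 (mod 70)


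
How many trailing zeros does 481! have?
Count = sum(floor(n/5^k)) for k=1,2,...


floor(481/5) = 96
floor(481/25) = 19
floor(481/125) = 3
Total = 118

118 trailing zeros


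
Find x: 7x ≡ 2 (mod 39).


GCD(7, 39) = 1, unique solution
a^(-1) mod 39 = 28
x = 28 * 2 mod 39 = 17

x ≡ 17 (mod 39)


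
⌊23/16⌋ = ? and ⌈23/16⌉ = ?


23/16 = 1.4375
floor = 1
ceil = 2

floor = 1, ceil = 2


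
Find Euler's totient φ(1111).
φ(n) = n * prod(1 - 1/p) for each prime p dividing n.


1111 = 11 × 101
Prime factors: 11, 101
φ(1111) = 1111 × (1-1/11) × (1-1/101)
= 1111 × 10/11 × 100/101 = 1000

φ(1111) = 1000


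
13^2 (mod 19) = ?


13^1 mod 19 = 13
13^2 mod 19 = 17


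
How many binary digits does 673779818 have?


673779818 in base 2 = 101000001010010001000001101010
Number of digits = 30

30 digits (base 2)


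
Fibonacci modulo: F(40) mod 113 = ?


F(k) mod 113 for k=1..40:
1, 1, 2, 3, 5, 8, 13, 21, 34, 55, 89, 31, 7, 38, 45, 83, 15, 98, 0, 98, 98, 83, 68, 38, 106, 31, 24, 55, 79, 21, 100, 8, 108, 3, 111, 1, 112, 0, 112, 112
F(40) mod 113 = 112


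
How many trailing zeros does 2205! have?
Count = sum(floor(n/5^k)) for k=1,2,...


floor(2205/5) = 441
floor(2205/25) = 88
floor(2205/125) = 17
floor(2205/625) = 3
Total = 549

549 trailing zeros


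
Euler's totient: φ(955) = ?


955 = 5 × 191
Prime factors: 5, 191
φ(955) = 955 × (1-1/5) × (1-1/191)
= 955 × 4/5 × 190/191 = 760

φ(955) = 760


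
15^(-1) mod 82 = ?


Use the extended Euclidean algorithm on (82, 15); each row r = 82*s + 15*t:
r=82, s=1, t=0
r=15, s=0, t=1
q=5: r=7, s=1, t=-5   [82*(1) + 15*(-5) = 7]
q=2: r=1, s=-2, t=11   [82*(-2) + 15*(11) = 1]
q=7: r=0, s=15, t=-82   [82*(15) + 15*(-82) = 0]
GCD = 1 with t = 11, so 15*(11) ≡ 1 (mod 82)
Inverse = 11 mod 82 = 11
Check: 15 * 11 = 165 ≡ 1 (mod 82)

15^(-1) ≡ 11 (mod 82)


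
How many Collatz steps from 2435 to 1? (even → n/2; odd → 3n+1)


2435 → 7306 → 3653 → 10960 → 5480 → 2740 → 1370 → 685 → 2056 → 1028 → 514 → 257 → 772 → 386 → 193 → 580 → 290 → 145 → 436 → 218 → 109 → 328 → 164 → 82 → 41 → 124 → 62 → 31 → 94 → 47 → 142 → 71 → 214 → 107 → 322 → 161 → 484 → 242 → 121 → 364 → 182 → 91 → 274 → 137 → 412 → 206 → 103 → 310 → 155 → 466 → 233 → 700 → 350 → 175 → 526 → 263 → 790 → 395 → 1186 → 593 → 1780 → 890 → 445 → 1336 → 668 → 334 → 167 → 502 → 251 → 754 → 377 → 1132 → 566 → 283 → 850 → 425 → 1276 → 638 → 319 → 958 → 479 → 1438 → 719 → 2158 → 1079 → 3238 → 1619 → 4858 → 2429 → 7288 → 3644 → 1822 → 911 → 2734 → 1367 → 4102 → 2051 → 6154 → 3077 → 9232 → 4616 → 2308 → 1154 → 577 → 1732 → 866 → 433 → 1300 → 650 → 325 → 976 → 488 → 244 → 122 → 61 → 184 → 92 → 46 → 23 → 70 → 35 → 106 → 53 → 160 → 80 → 40 → 20 → 10 → 5 → 16 → 8 → 4 → 2 → 1
Total steps = 133

133 steps


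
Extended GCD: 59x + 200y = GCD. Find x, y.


Tabular extended Euclidean (each row: r = 59*s + 200*t):
r=59, s=1, t=0
r=200, s=0, t=1
q=0: r=59, s=1, t=0   [59*(1) + 200*(0) = 59]
q=3: r=23, s=-3, t=1   [59*(-3) + 200*(1) = 23]
q=2: r=13, s=7, t=-2   [59*(7) + 200*(-2) = 13]
q=1: r=10, s=-10, t=3   [59*(-10) + 200*(3) = 10]
q=1: r=3, s=17, t=-5   [59*(17) + 200*(-5) = 3]
q=3: r=1, s=-61, t=18   [59*(-61) + 200*(18) = 1]
q=3: r=0, s=200, t=-59   [59*(200) + 200*(-59) = 0]
GCD = 1; from the row with r=1: x=-61, y=18
Check: 59*(-61) + 200*(18) = -3599 + 3600 = 1

GCD = 1, x = -61, y = 18


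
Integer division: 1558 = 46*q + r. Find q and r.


1558 = 46 * 33 + 40
Check: 1518 + 40 = 1558

q = 33, r = 40


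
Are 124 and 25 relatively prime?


Euclidean algorithm:
124 = 4 * 25 + 24
25 = 1 * 24 + 1
24 = 24 * 1 + 0
GCD(124, 25) = 1

Yes, coprime (GCD = 1)


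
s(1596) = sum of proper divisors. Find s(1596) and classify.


Proper divisors: 1, 2, 3, 4, 6, 7, 12, 14, 19, 21, 28, 38, 42, 57, 76, 84, 114, 133, 228, 266, 399, 532, 798
Sum = 1 + 2 + 3 + 4 + 6 + 7 + 12 + 14 + 19 + 21 + 28 + 38 + 42 + 57 + 76 + 84 + 114 + 133 + 228 + 266 + 399 + 532 + 798 = 2884
2884 > 1596 → abundant

s(1596) = 2884 (abundant)


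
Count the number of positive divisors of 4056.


4056 = 2^3 × 3^1 × 13^2
d(4056) = (3+1) × (1+1) × (2+1) = 24

24 divisors


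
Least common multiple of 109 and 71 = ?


GCD(109, 71) = 1
LCM = 109*71/1 = 7739/1 = 7739

LCM = 7739


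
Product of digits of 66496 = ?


6 × 6 × 4 × 9 × 6 = 7776


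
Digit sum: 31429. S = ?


3 + 1 + 4 + 2 + 9 = 19


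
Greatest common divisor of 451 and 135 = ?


451 = 3 * 135 + 46
135 = 2 * 46 + 43
46 = 1 * 43 + 3
43 = 14 * 3 + 1
3 = 3 * 1 + 0
GCD = 1


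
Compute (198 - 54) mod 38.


198 - 54 = 144
144 mod 38 = 30


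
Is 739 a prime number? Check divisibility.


Check divisors up to sqrt(739) = 27.1846
No divisors found.
739 is prime.

Yes, 739 is prime


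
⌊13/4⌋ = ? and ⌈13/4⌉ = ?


13/4 = 3.2500
floor = 3
ceil = 4

floor = 3, ceil = 4


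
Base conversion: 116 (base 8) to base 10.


116 (base 8) = 78 (decimal)
78 (decimal) = 78 (base 10)


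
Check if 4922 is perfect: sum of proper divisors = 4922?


Proper divisors of 4922: 1, 2, 23, 46, 107, 214, 2461
Sum = 1 + 2 + 23 + 46 + 107 + 214 + 2461 = 2854

No, 4922 is not perfect (2854 ≠ 4922)


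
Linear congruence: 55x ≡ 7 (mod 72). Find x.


GCD(55, 72) = 1, unique solution
a^(-1) mod 72 = 55
x = 55 * 7 mod 72 = 25

x ≡ 25 (mod 72)


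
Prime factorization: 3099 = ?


3099 / 3 = 1033
1033 / 1033 = 1
3099 = 3 × 1033


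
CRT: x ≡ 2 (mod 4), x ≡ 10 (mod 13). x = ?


M = 4*13 = 52
M1 = M/4 = 13, M2 = M/13 = 4
M1^(-1) mod 4 = 1, M2^(-1) mod 13 = 10
x = 2*13*1 + 10*4*10 = 426
426 mod 52 = 10
Check: 10 mod 4 = 2 ✓, 10 mod 13 = 10 ✓

x ≡ 10 (mod 52)


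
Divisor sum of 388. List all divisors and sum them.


Divisors of 388: 1, 2, 4, 97, 194, 388
Sum = 1 + 2 + 4 + 97 + 194 + 388 = 686

σ(388) = 686


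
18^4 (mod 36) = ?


18^1 mod 36 = 18
18^2 mod 36 = 0
18^3 mod 36 = 0
18^4 mod 36 = 0


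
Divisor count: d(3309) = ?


3309 = 3^1 × 1103^1
d(3309) = (1+1) × (1+1) = 4

4 divisors


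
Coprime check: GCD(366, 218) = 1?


Euclidean algorithm:
366 = 1 * 218 + 148
218 = 1 * 148 + 70
148 = 2 * 70 + 8
70 = 8 * 8 + 6
8 = 1 * 6 + 2
6 = 3 * 2 + 0
GCD(366, 218) = 2

No, not coprime (GCD = 2)


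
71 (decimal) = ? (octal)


71 (base 10) = 71 (decimal)
71 (decimal) = 107 (base 8)


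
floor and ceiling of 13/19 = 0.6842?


13/19 = 0.6842
floor = 0
ceil = 1

floor = 0, ceil = 1


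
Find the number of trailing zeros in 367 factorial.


floor(367/5) = 73
floor(367/25) = 14
floor(367/125) = 2
Total = 89

89 trailing zeros


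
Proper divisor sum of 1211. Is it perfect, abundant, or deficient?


Proper divisors: 1, 7, 173
Sum = 1 + 7 + 173 = 181
181 < 1211 → deficient

s(1211) = 181 (deficient)


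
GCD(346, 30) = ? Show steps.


346 = 11 * 30 + 16
30 = 1 * 16 + 14
16 = 1 * 14 + 2
14 = 7 * 2 + 0
GCD = 2


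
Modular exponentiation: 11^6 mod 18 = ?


11^1 mod 18 = 11
11^2 mod 18 = 13
11^3 mod 18 = 17
11^4 mod 18 = 7
11^5 mod 18 = 5
11^6 mod 18 = 1


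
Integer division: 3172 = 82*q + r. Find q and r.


3172 = 82 * 38 + 56
Check: 3116 + 56 = 3172

q = 38, r = 56


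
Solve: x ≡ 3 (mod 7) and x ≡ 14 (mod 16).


M = 7*16 = 112
M1 = M/7 = 16, M2 = M/16 = 7
M1^(-1) mod 7 = 4, M2^(-1) mod 16 = 7
x = 3*16*4 + 14*7*7 = 878
878 mod 112 = 94
Check: 94 mod 7 = 3 ✓, 94 mod 16 = 14 ✓

x ≡ 94 (mod 112)


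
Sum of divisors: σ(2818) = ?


Divisors of 2818: 1, 2, 1409, 2818
Sum = 1 + 2 + 1409 + 2818 = 4230

σ(2818) = 4230


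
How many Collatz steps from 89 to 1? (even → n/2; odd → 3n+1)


89 → 268 → 134 → 67 → 202 → 101 → 304 → 152 → 76 → 38 → 19 → 58 → 29 → 88 → 44 → 22 → 11 → 34 → 17 → 52 → 26 → 13 → 40 → 20 → 10 → 5 → 16 → 8 → 4 → 2 → 1
Total steps = 30

30 steps


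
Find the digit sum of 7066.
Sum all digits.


7 + 0 + 6 + 6 = 19


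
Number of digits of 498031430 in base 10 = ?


498031430 has 9 digits in base 10
floor(log10(498031430)) + 1 = floor(8.6973) + 1 = 9

9 digits (base 10)


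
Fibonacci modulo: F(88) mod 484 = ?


F(k) mod 484 for k=1..88:
1, 1, 2, 3, 5, 8, 13, 21, 34, 55, 89, 144, 233, 377, 126, 19, 145, 164, 309, 473, 298, 287, 101, 388, 5, 393, 398, 307, 221, 44, 265, 309, 90, 399, 5, 404, 409, 329, 254, 99, 353, 452, 321, 289, 126, 415, 57, 472, 45, 33, 78, 111, 189, 300, 5, 305, 310, 131, 441, 88, 45, 133, 178, 311, 5, 316, 321, 153, 474, 143, 133, 276, 409, 201, 126, 327, 453, 296, 265, 77, 342, 419, 277, 212, 5, 217, 222, 439
F(88) mod 484 = 439


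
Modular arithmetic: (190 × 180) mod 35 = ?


190 × 180 = 34200
34200 mod 35 = 5


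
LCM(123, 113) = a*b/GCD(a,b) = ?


GCD(123, 113) = 1
LCM = 123*113/1 = 13899/1 = 13899

LCM = 13899


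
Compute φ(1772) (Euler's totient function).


1772 = 2^2 × 443
Prime factors: 2, 443
φ(1772) = 1772 × (1-1/2) × (1-1/443)
= 1772 × 1/2 × 442/443 = 884

φ(1772) = 884


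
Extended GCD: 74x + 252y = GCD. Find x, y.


Tabular extended Euclidean (each row: r = 74*s + 252*t):
r=74, s=1, t=0
r=252, s=0, t=1
q=0: r=74, s=1, t=0   [74*(1) + 252*(0) = 74]
q=3: r=30, s=-3, t=1   [74*(-3) + 252*(1) = 30]
q=2: r=14, s=7, t=-2   [74*(7) + 252*(-2) = 14]
q=2: r=2, s=-17, t=5   [74*(-17) + 252*(5) = 2]
q=7: r=0, s=126, t=-37   [74*(126) + 252*(-37) = 0]
GCD = 2; from the row with r=2: x=-17, y=5
Check: 74*(-17) + 252*(5) = -1258 + 1260 = 2

GCD = 2, x = -17, y = 5


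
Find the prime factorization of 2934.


2934 / 2 = 1467
1467 / 3 = 489
489 / 3 = 163
163 / 163 = 1
2934 = 2 × 3^2 × 163


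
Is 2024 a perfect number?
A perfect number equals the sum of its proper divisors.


Proper divisors of 2024: 1, 2, 4, 8, 11, 22, 23, 44, 46, 88, 92, 184, 253, 506, 1012
Sum = 1 + 2 + 4 + 8 + 11 + 22 + 23 + 44 + 46 + 88 + 92 + 184 + 253 + 506 + 1012 = 2296

No, 2024 is not perfect (2296 ≠ 2024)


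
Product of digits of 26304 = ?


2 × 6 × 3 × 0 × 4 = 0


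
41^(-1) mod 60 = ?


Use the extended Euclidean algorithm on (60, 41); each row r = 60*s + 41*t:
r=60, s=1, t=0
r=41, s=0, t=1
q=1: r=19, s=1, t=-1   [60*(1) + 41*(-1) = 19]
q=2: r=3, s=-2, t=3   [60*(-2) + 41*(3) = 3]
q=6: r=1, s=13, t=-19   [60*(13) + 41*(-19) = 1]
q=3: r=0, s=-41, t=60   [60*(-41) + 41*(60) = 0]
GCD = 1 with t = -19, so 41*(-19) ≡ 1 (mod 60)
Inverse = -19 mod 60 = 41
Check: 41 * 41 = 1681 ≡ 1 (mod 60)

41^(-1) ≡ 41 (mod 60)


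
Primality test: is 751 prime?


Check divisors up to sqrt(751) = 27.4044
No divisors found.
751 is prime.

Yes, 751 is prime


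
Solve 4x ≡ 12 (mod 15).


GCD(4, 15) = 1, unique solution
a^(-1) mod 15 = 4
x = 4 * 12 mod 15 = 3

x ≡ 3 (mod 15)


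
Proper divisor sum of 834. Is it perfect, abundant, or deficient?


Proper divisors: 1, 2, 3, 6, 139, 278, 417
Sum = 1 + 2 + 3 + 6 + 139 + 278 + 417 = 846
846 > 834 → abundant

s(834) = 846 (abundant)


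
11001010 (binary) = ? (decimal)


11001010 (base 2) = 202 (decimal)
202 (decimal) = 202 (base 10)


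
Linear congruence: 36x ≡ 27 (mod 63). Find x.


GCD(36, 63) = 9 divides 27
Divide: 4x ≡ 3 (mod 7)
x ≡ 6 (mod 7)


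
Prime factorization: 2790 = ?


2790 / 2 = 1395
1395 / 3 = 465
465 / 3 = 155
155 / 5 = 31
31 / 31 = 1
2790 = 2 × 3^2 × 5 × 31


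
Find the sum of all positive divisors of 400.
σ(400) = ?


Divisors of 400: 1, 2, 4, 5, 8, 10, 16, 20, 25, 40, 50, 80, 100, 200, 400
Sum = 1 + 2 + 4 + 5 + 8 + 10 + 16 + 20 + 25 + 40 + 50 + 80 + 100 + 200 + 400 = 961

σ(400) = 961


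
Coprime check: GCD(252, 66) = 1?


Euclidean algorithm:
252 = 3 * 66 + 54
66 = 1 * 54 + 12
54 = 4 * 12 + 6
12 = 2 * 6 + 0
GCD(252, 66) = 6

No, not coprime (GCD = 6)


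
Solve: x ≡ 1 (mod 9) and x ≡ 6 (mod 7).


M = 9*7 = 63
M1 = M/9 = 7, M2 = M/7 = 9
M1^(-1) mod 9 = 4, M2^(-1) mod 7 = 4
x = 1*7*4 + 6*9*4 = 244
244 mod 63 = 55
Check: 55 mod 9 = 1 ✓, 55 mod 7 = 6 ✓

x ≡ 55 (mod 63)


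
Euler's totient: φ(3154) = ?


3154 = 2 × 19 × 83
Prime factors: 2, 19, 83
φ(3154) = 3154 × (1-1/2) × (1-1/19) × (1-1/83)
= 3154 × 1/2 × 18/19 × 82/83 = 1476

φ(3154) = 1476


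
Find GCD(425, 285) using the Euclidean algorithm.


425 = 1 * 285 + 140
285 = 2 * 140 + 5
140 = 28 * 5 + 0
GCD = 5


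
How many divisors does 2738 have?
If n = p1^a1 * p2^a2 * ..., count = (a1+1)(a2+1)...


2738 = 2^1 × 37^2
d(2738) = (1+1) × (2+1) = 6

6 divisors


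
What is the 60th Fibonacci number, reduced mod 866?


F(k) mod 866 for k=1..60:
1, 1, 2, 3, 5, 8, 13, 21, 34, 55, 89, 144, 233, 377, 610, 121, 731, 852, 717, 703, 554, 391, 79, 470, 549, 153, 702, 855, 691, 680, 505, 319, 824, 277, 235, 512, 747, 393, 274, 667, 75, 742, 817, 693, 644, 471, 249, 720, 103, 823, 60, 17, 77, 94, 171, 265, 436, 701, 271, 106
F(60) mod 866 = 106


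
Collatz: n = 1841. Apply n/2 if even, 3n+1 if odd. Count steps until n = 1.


1841 → 5524 → 2762 → 1381 → 4144 → 2072 → 1036 → 518 → 259 → 778 → 389 → 1168 → 584 → 292 → 146 → 73 → 220 → 110 → 55 → 166 → 83 → 250 → 125 → 376 → 188 → 94 → 47 → 142 → 71 → 214 → 107 → 322 → 161 → 484 → 242 → 121 → 364 → 182 → 91 → 274 → 137 → 412 → 206 → 103 → 310 → 155 → 466 → 233 → 700 → 350 → 175 → 526 → 263 → 790 → 395 → 1186 → 593 → 1780 → 890 → 445 → 1336 → 668 → 334 → 167 → 502 → 251 → 754 → 377 → 1132 → 566 → 283 → 850 → 425 → 1276 → 638 → 319 → 958 → 479 → 1438 → 719 → 2158 → 1079 → 3238 → 1619 → 4858 → 2429 → 7288 → 3644 → 1822 → 911 → 2734 → 1367 → 4102 → 2051 → 6154 → 3077 → 9232 → 4616 → 2308 → 1154 → 577 → 1732 → 866 → 433 → 1300 → 650 → 325 → 976 → 488 → 244 → 122 → 61 → 184 → 92 → 46 → 23 → 70 → 35 → 106 → 53 → 160 → 80 → 40 → 20 → 10 → 5 → 16 → 8 → 4 → 2 → 1
Total steps = 130

130 steps


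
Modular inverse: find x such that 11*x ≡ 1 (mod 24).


Use the extended Euclidean algorithm on (24, 11); each row r = 24*s + 11*t:
r=24, s=1, t=0
r=11, s=0, t=1
q=2: r=2, s=1, t=-2   [24*(1) + 11*(-2) = 2]
q=5: r=1, s=-5, t=11   [24*(-5) + 11*(11) = 1]
q=2: r=0, s=11, t=-24   [24*(11) + 11*(-24) = 0]
GCD = 1 with t = 11, so 11*(11) ≡ 1 (mod 24)
Inverse = 11 mod 24 = 11
Check: 11 * 11 = 121 ≡ 1 (mod 24)

11^(-1) ≡ 11 (mod 24)


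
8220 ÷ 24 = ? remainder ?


8220 = 24 * 342 + 12
Check: 8208 + 12 = 8220

q = 342, r = 12


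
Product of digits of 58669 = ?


5 × 8 × 6 × 6 × 9 = 12960


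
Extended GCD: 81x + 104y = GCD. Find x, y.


Tabular extended Euclidean (each row: r = 81*s + 104*t):
r=81, s=1, t=0
r=104, s=0, t=1
q=0: r=81, s=1, t=0   [81*(1) + 104*(0) = 81]
q=1: r=23, s=-1, t=1   [81*(-1) + 104*(1) = 23]
q=3: r=12, s=4, t=-3   [81*(4) + 104*(-3) = 12]
q=1: r=11, s=-5, t=4   [81*(-5) + 104*(4) = 11]
q=1: r=1, s=9, t=-7   [81*(9) + 104*(-7) = 1]
q=11: r=0, s=-104, t=81   [81*(-104) + 104*(81) = 0]
GCD = 1; from the row with r=1: x=9, y=-7
Check: 81*(9) + 104*(-7) = 729 - 728 = 1

GCD = 1, x = 9, y = -7


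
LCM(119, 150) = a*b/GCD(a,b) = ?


GCD(119, 150) = 1
LCM = 119*150/1 = 17850/1 = 17850

LCM = 17850


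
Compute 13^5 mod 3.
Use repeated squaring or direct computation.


13^1 mod 3 = 1
13^2 mod 3 = 1
13^3 mod 3 = 1
13^4 mod 3 = 1
13^5 mod 3 = 1


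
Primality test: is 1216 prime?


1216 / 2 = 608 (exact division)
1216 is NOT prime.

No, 1216 is not prime


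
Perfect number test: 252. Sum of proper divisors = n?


Proper divisors of 252: 1, 2, 3, 4, 6, 7, 9, 12, 14, 18, 21, 28, 36, 42, 63, 84, 126
Sum = 1 + 2 + 3 + 4 + 6 + 7 + 9 + 12 + 14 + 18 + 21 + 28 + 36 + 42 + 63 + 84 + 126 = 476

No, 252 is not perfect (476 ≠ 252)


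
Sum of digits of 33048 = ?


3 + 3 + 0 + 4 + 8 = 18


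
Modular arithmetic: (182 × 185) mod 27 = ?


182 × 185 = 33670
33670 mod 27 = 1


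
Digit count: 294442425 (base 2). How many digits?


294442425 in base 2 = 10001100011001101010110111001
Number of digits = 29

29 digits (base 2)


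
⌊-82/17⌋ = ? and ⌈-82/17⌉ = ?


-82/17 = -4.8235
floor = -5
ceil = -4

floor = -5, ceil = -4


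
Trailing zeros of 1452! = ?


floor(1452/5) = 290
floor(1452/25) = 58
floor(1452/125) = 11
floor(1452/625) = 2
Total = 361

361 trailing zeros


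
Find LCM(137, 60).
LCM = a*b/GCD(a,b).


GCD(137, 60) = 1
LCM = 137*60/1 = 8220/1 = 8220

LCM = 8220


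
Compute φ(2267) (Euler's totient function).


2267 = 2267
Prime factors: 2267
φ(2267) = 2267 × (1-1/2267)
= 2267 × 2266/2267 = 2266

φ(2267) = 2266


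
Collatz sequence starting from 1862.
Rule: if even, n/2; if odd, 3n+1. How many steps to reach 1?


1862 → 931 → 2794 → 1397 → 4192 → 2096 → 1048 → 524 → 262 → 131 → 394 → 197 → 592 → 296 → 148 → 74 → 37 → 112 → 56 → 28 → 14 → 7 → 22 → 11 → 34 → 17 → 52 → 26 → 13 → 40 → 20 → 10 → 5 → 16 → 8 → 4 → 2 → 1
Total steps = 37

37 steps


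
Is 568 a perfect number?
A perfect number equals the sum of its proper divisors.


Proper divisors of 568: 1, 2, 4, 8, 71, 142, 284
Sum = 1 + 2 + 4 + 8 + 71 + 142 + 284 = 512

No, 568 is not perfect (512 ≠ 568)


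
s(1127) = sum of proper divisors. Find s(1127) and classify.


Proper divisors: 1, 7, 23, 49, 161
Sum = 1 + 7 + 23 + 49 + 161 = 241
241 < 1127 → deficient

s(1127) = 241 (deficient)


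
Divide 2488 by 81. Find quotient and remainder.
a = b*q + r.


2488 = 81 * 30 + 58
Check: 2430 + 58 = 2488

q = 30, r = 58


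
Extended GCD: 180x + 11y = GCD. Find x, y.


Tabular extended Euclidean (each row: r = 180*s + 11*t):
r=180, s=1, t=0
r=11, s=0, t=1
q=16: r=4, s=1, t=-16   [180*(1) + 11*(-16) = 4]
q=2: r=3, s=-2, t=33   [180*(-2) + 11*(33) = 3]
q=1: r=1, s=3, t=-49   [180*(3) + 11*(-49) = 1]
q=3: r=0, s=-11, t=180   [180*(-11) + 11*(180) = 0]
GCD = 1; from the row with r=1: x=3, y=-49
Check: 180*(3) + 11*(-49) = 540 - 539 = 1

GCD = 1, x = 3, y = -49


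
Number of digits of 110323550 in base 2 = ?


110323550 in base 2 = 110100100110110011101011110
Number of digits = 27

27 digits (base 2)


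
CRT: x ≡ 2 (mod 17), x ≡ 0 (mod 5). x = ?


M = 17*5 = 85
M1 = M/17 = 5, M2 = M/5 = 17
M1^(-1) mod 17 = 7, M2^(-1) mod 5 = 3
x = 2*5*7 + 0*17*3 = 70
70 mod 85 = 70
Check: 70 mod 17 = 2 ✓, 70 mod 5 = 0 ✓

x ≡ 70 (mod 85)


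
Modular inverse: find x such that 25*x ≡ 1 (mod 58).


Use the extended Euclidean algorithm on (58, 25); each row r = 58*s + 25*t:
r=58, s=1, t=0
r=25, s=0, t=1
q=2: r=8, s=1, t=-2   [58*(1) + 25*(-2) = 8]
q=3: r=1, s=-3, t=7   [58*(-3) + 25*(7) = 1]
q=8: r=0, s=25, t=-58   [58*(25) + 25*(-58) = 0]
GCD = 1 with t = 7, so 25*(7) ≡ 1 (mod 58)
Inverse = 7 mod 58 = 7
Check: 25 * 7 = 175 ≡ 1 (mod 58)

25^(-1) ≡ 7 (mod 58)


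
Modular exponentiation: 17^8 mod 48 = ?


17^1 mod 48 = 17
17^2 mod 48 = 1
17^3 mod 48 = 17
17^4 mod 48 = 1
17^5 mod 48 = 17
17^6 mod 48 = 1
17^7 mod 48 = 17
17^8 mod 48 = 1


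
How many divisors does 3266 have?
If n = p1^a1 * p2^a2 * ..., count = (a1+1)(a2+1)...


3266 = 2^1 × 23^1 × 71^1
d(3266) = (1+1) × (1+1) × (1+1) = 8

8 divisors


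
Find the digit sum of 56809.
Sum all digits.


5 + 6 + 8 + 0 + 9 = 28


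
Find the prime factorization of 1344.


1344 / 2 = 672
672 / 2 = 336
336 / 2 = 168
168 / 2 = 84
84 / 2 = 42
42 / 2 = 21
21 / 3 = 7
7 / 7 = 1
1344 = 2^6 × 3 × 7


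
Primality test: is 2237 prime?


Check divisors up to sqrt(2237) = 47.2969
No divisors found.
2237 is prime.

Yes, 2237 is prime


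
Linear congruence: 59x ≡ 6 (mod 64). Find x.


GCD(59, 64) = 1, unique solution
a^(-1) mod 64 = 51
x = 51 * 6 mod 64 = 50

x ≡ 50 (mod 64)


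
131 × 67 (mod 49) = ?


131 × 67 = 8777
8777 mod 49 = 6


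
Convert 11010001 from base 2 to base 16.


11010001 (base 2) = 209 (decimal)
209 (decimal) = D1 (base 16)


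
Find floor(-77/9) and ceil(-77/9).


-77/9 = -8.5556
floor = -9
ceil = -8

floor = -9, ceil = -8


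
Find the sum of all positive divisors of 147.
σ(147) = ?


Divisors of 147: 1, 3, 7, 21, 49, 147
Sum = 1 + 3 + 7 + 21 + 49 + 147 = 228

σ(147) = 228


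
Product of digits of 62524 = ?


6 × 2 × 5 × 2 × 4 = 480


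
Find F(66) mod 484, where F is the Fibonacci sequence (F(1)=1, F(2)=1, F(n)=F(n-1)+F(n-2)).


F(k) mod 484 for k=1..66:
1, 1, 2, 3, 5, 8, 13, 21, 34, 55, 89, 144, 233, 377, 126, 19, 145, 164, 309, 473, 298, 287, 101, 388, 5, 393, 398, 307, 221, 44, 265, 309, 90, 399, 5, 404, 409, 329, 254, 99, 353, 452, 321, 289, 126, 415, 57, 472, 45, 33, 78, 111, 189, 300, 5, 305, 310, 131, 441, 88, 45, 133, 178, 311, 5, 316
F(66) mod 484 = 316


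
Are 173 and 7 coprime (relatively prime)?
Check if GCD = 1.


Euclidean algorithm:
173 = 24 * 7 + 5
7 = 1 * 5 + 2
5 = 2 * 2 + 1
2 = 2 * 1 + 0
GCD(173, 7) = 1

Yes, coprime (GCD = 1)


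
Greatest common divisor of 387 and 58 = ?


387 = 6 * 58 + 39
58 = 1 * 39 + 19
39 = 2 * 19 + 1
19 = 19 * 1 + 0
GCD = 1


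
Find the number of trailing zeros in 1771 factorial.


floor(1771/5) = 354
floor(1771/25) = 70
floor(1771/125) = 14
floor(1771/625) = 2
Total = 440

440 trailing zeros


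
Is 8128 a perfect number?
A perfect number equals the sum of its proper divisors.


Proper divisors of 8128: 1, 2, 4, 8, 16, 32, 64, 127, 254, 508, 1016, 2032, 4064
Sum = 1 + 2 + 4 + 8 + 16 + 32 + 64 + 127 + 254 + 508 + 1016 + 2032 + 4064 = 8128

Yes, 8128 is perfect (8128 = 8128)


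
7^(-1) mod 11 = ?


Use the extended Euclidean algorithm on (11, 7); each row r = 11*s + 7*t:
r=11, s=1, t=0
r=7, s=0, t=1
q=1: r=4, s=1, t=-1   [11*(1) + 7*(-1) = 4]
q=1: r=3, s=-1, t=2   [11*(-1) + 7*(2) = 3]
q=1: r=1, s=2, t=-3   [11*(2) + 7*(-3) = 1]
q=3: r=0, s=-7, t=11   [11*(-7) + 7*(11) = 0]
GCD = 1 with t = -3, so 7*(-3) ≡ 1 (mod 11)
Inverse = -3 mod 11 = 8
Check: 7 * 8 = 56 ≡ 1 (mod 11)

7^(-1) ≡ 8 (mod 11)


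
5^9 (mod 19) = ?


5^1 mod 19 = 5
5^2 mod 19 = 6
5^3 mod 19 = 11
5^4 mod 19 = 17
5^5 mod 19 = 9
5^6 mod 19 = 7
5^7 mod 19 = 16
5^8 mod 19 = 4
5^9 mod 19 = 1


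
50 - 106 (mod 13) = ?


50 - 106 = -56
-56 mod 13 = 9


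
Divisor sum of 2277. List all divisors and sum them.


Divisors of 2277: 1, 3, 9, 11, 23, 33, 69, 99, 207, 253, 759, 2277
Sum = 1 + 3 + 9 + 11 + 23 + 33 + 69 + 99 + 207 + 253 + 759 + 2277 = 3744

σ(2277) = 3744


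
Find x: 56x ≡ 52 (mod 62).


GCD(56, 62) = 2 divides 52
Divide: 28x ≡ 26 (mod 31)
x ≡ 12 (mod 31)


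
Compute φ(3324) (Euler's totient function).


3324 = 2^2 × 3 × 277
Prime factors: 2, 3, 277
φ(3324) = 3324 × (1-1/2) × (1-1/3) × (1-1/277)
= 3324 × 1/2 × 2/3 × 276/277 = 1104

φ(3324) = 1104


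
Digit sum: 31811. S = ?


3 + 1 + 8 + 1 + 1 = 14


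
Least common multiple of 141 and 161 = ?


GCD(141, 161) = 1
LCM = 141*161/1 = 22701/1 = 22701

LCM = 22701


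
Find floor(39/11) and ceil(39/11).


39/11 = 3.5455
floor = 3
ceil = 4

floor = 3, ceil = 4


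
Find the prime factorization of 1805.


1805 / 5 = 361
361 / 19 = 19
19 / 19 = 1
1805 = 5 × 19^2


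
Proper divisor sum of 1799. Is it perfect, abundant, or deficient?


Proper divisors: 1, 7, 257
Sum = 1 + 7 + 257 = 265
265 < 1799 → deficient

s(1799) = 265 (deficient)


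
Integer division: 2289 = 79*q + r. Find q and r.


2289 = 79 * 28 + 77
Check: 2212 + 77 = 2289

q = 28, r = 77


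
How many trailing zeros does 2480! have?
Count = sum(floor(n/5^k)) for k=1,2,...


floor(2480/5) = 496
floor(2480/25) = 99
floor(2480/125) = 19
floor(2480/625) = 3
Total = 617

617 trailing zeros


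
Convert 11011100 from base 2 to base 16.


11011100 (base 2) = 220 (decimal)
220 (decimal) = DC (base 16)


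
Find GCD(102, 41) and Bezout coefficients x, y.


Tabular extended Euclidean (each row: r = 102*s + 41*t):
r=102, s=1, t=0
r=41, s=0, t=1
q=2: r=20, s=1, t=-2   [102*(1) + 41*(-2) = 20]
q=2: r=1, s=-2, t=5   [102*(-2) + 41*(5) = 1]
q=20: r=0, s=41, t=-102   [102*(41) + 41*(-102) = 0]
GCD = 1; from the row with r=1: x=-2, y=5
Check: 102*(-2) + 41*(5) = -204 + 205 = 1

GCD = 1, x = -2, y = 5


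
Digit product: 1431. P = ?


1 × 4 × 3 × 1 = 12


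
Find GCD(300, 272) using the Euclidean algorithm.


300 = 1 * 272 + 28
272 = 9 * 28 + 20
28 = 1 * 20 + 8
20 = 2 * 8 + 4
8 = 2 * 4 + 0
GCD = 4


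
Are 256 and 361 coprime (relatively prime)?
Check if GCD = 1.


Euclidean algorithm:
361 = 1 * 256 + 105
256 = 2 * 105 + 46
105 = 2 * 46 + 13
46 = 3 * 13 + 7
13 = 1 * 7 + 6
7 = 1 * 6 + 1
6 = 6 * 1 + 0
GCD(256, 361) = 1

Yes, coprime (GCD = 1)


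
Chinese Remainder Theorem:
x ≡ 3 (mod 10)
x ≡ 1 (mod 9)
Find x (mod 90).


M = 10*9 = 90
M1 = M/10 = 9, M2 = M/9 = 10
M1^(-1) mod 10 = 9, M2^(-1) mod 9 = 1
x = 3*9*9 + 1*10*1 = 253
253 mod 90 = 73
Check: 73 mod 10 = 3 ✓, 73 mod 9 = 1 ✓

x ≡ 73 (mod 90)


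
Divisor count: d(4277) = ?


4277 = 7^1 × 13^1 × 47^1
d(4277) = (1+1) × (1+1) × (1+1) = 8

8 divisors


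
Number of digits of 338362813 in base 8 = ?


338362813 in base 8 = 2412600675
Number of digits = 10

10 digits (base 8)


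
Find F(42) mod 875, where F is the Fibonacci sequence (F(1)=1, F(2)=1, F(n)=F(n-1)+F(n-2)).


F(k) mod 875 for k=1..42:
1, 1, 2, 3, 5, 8, 13, 21, 34, 55, 89, 144, 233, 377, 610, 112, 722, 834, 681, 640, 446, 211, 657, 868, 650, 643, 418, 186, 604, 790, 519, 434, 78, 512, 590, 227, 817, 169, 111, 280, 391, 671
F(42) mod 875 = 671


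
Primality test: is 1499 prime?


Check divisors up to sqrt(1499) = 38.7169
No divisors found.
1499 is prime.

Yes, 1499 is prime


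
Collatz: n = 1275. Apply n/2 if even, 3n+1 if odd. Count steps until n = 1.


1275 → 3826 → 1913 → 5740 → 2870 → 1435 → 4306 → 2153 → 6460 → 3230 → 1615 → 4846 → 2423 → 7270 → 3635 → 10906 → 5453 → 16360 → 8180 → 4090 → 2045 → 6136 → 3068 → 1534 → 767 → 2302 → 1151 → 3454 → 1727 → 5182 → 2591 → 7774 → 3887 → 11662 → 5831 → 17494 → 8747 → 26242 → 13121 → 39364 → 19682 → 9841 → 29524 → 14762 → 7381 → 22144 → 11072 → 5536 → 2768 → 1384 → 692 → 346 → 173 → 520 → 260 → 130 → 65 → 196 → 98 → 49 → 148 → 74 → 37 → 112 → 56 → 28 → 14 → 7 → 22 → 11 → 34 → 17 → 52 → 26 → 13 → 40 → 20 → 10 → 5 → 16 → 8 → 4 → 2 → 1
Total steps = 83

83 steps
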